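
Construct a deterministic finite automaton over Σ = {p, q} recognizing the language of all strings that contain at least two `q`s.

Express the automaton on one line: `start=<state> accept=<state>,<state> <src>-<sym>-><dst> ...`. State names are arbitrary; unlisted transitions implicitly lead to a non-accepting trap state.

start=S0 accept=S2,S3 S0-p->S0 S0-q->S1 S1-p->S1 S1-q->S2 S2-p->S2 S2-q->S3 S3-p->S3 S3-q->S3

Count `q`s, saturating at 3: states S0 through S2 mean 0 through 2 `q`s seen; S3 means more than 2. Each `q` increments (capped at S3); other symbols loop. Accept from {S2, S3}.
With 4 states:
        p   q  
>  S0   S0  S1 
   S1   S1  S2 
 * S2   S2  S3 
 * S3   S3  S3 
(> = start, * = accepting)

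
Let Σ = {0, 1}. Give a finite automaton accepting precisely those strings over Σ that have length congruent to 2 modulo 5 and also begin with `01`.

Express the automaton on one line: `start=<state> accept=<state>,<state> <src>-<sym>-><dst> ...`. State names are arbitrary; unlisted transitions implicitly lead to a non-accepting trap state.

start=q0 accept=q4 q0-0->q1 q0-1->q2 q1-0->q3 q1-1->q4 q2-0->q3 q2-1->q3 q3-0->q5 q3-1->q5 q4-0->q6 q4-1->q6 q5-0->q7 q5-1->q7 q6-0->q8 q6-1->q8 q7-0->q9 q7-1->q9 q8-0->q10 q8-1->q10 q9-0->q2 q9-1->q2 q10-0->q11 q10-1->q11 q11-0->q4 q11-1->q4

Build one automaton per condition and run them in lockstep. One (5 states) tracks the input length modulo 5; the other (4 states) tracks whether the input so far still matches the prefix `01`. Each combined state is a pair, one component from each; accept when both components accept.
          0    1  
>  q0     q1   q2 
   q1     q3   q4 
   q2     q3   q3 
   q3     q5   q5 
 * q4     q6   q6 
   q5     q7   q7 
   q6     q8   q8 
   q7     q9   q9 
   q8    q10  q10 
   q9     q2   q2 
   q10   q11  q11 
   q11    q4   q4 
(> = start, * = accepting)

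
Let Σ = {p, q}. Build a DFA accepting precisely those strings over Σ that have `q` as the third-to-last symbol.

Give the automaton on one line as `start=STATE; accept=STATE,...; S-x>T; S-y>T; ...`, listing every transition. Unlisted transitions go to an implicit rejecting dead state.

start=s0; accept=s11,s12,s13,s14; s0-p>s1; s0-q>s2; s1-p>s3; s1-q>s4; s2-p>s5; s2-q>s6; s3-p>s7; s3-q>s8; s4-p>s9; s4-q>s10; s5-p>s11; s5-q>s12; s6-p>s13; s6-q>s14; s7-p>s7; s7-q>s8; s8-p>s9; s8-q>s10; s9-p>s11; s9-q>s12; s10-p>s13; s10-q>s14; s11-p>s7; s11-q>s8; s12-p>s9; s12-q>s10; s13-p>s11; s13-q>s12; s14-p>s13; s14-q>s14

A DFA must remember the last 3 symbols (since which symbol is third-to-last isn't known until the input ends). Use one state per possible window of the last ≤3 symbols; accept from those whose window starts with `q`.
          p    q  
>  s0     s1   s2 
   s1     s3   s4 
   s2     s5   s6 
   s3     s7   s8 
   s4     s9  s10 
   s5    s11  s12 
   s6    s13  s14 
   s7     s7   s8 
   s8     s9  s10 
   s9    s11  s12 
   s10   s13  s14 
 * s11    s7   s8 
 * s12    s9  s10 
 * s13   s11  s12 
 * s14   s13  s14 
(> = start, * = accepting)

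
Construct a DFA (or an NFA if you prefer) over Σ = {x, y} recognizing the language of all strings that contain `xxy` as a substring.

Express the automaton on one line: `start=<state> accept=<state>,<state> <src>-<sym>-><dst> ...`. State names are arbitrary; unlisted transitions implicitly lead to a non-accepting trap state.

States q0..q2 record the length of the longest prefix of `xxy` that matches the current input suffix. Reaching q3 means `xxy` has been seen, and we stay there forever. Accept from q3.
A 4-state machine:
        x   y  
>  q0   q1  q0 
   q1   q2  q0 
   q2   q2  q3 
 * q3   q3  q3 
(> = start, * = accepting)

start=q0 accept=q3 q0-x->q1 q0-y->q0 q1-x->q2 q1-y->q0 q2-x->q2 q2-y->q3 q3-x->q3 q3-y->q3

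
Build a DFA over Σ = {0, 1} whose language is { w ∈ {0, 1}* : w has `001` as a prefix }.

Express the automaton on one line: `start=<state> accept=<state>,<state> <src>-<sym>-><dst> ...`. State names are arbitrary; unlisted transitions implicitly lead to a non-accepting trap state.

Walk along `001` while the input agrees: from s0 take `0` to s1, and so on. Any deviation drops to the rejecting sink s4. Once s3 is reached the prefix is confirmed and every continuation is accepted.
A 5-state machine:
        0   1  
>  s0   s1  s4 
   s1   s2  s4 
   s2   s4  s3 
 * s3   s3  s3 
   s4   s4  s4 
(> = start, * = accepting)

start=s0 accept=s3 s0-0->s1 s0-1->s4 s1-0->s2 s1-1->s4 s2-0->s4 s2-1->s3 s3-0->s3 s3-1->s3 s4-0->s4 s4-1->s4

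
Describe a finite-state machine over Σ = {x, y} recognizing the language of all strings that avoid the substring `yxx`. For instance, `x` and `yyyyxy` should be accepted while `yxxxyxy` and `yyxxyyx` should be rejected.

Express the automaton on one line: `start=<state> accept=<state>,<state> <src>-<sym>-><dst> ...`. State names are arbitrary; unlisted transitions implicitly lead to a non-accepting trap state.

Track partial matches of the forbidden pattern `yxx`. State D is a dead state reached once `yxx` has occurred; every other state accepts. A means no part of `yxx` is currently matched.
With 4 states:
       x  y 
>* A   A  B 
 * B   C  B 
 * C   D  B 
   D   D  D 
(> = start, * = accepting)

start=A accept=A,B,C A-x->A A-y->B B-x->C B-y->B C-x->D C-y->B D-x->D D-y->D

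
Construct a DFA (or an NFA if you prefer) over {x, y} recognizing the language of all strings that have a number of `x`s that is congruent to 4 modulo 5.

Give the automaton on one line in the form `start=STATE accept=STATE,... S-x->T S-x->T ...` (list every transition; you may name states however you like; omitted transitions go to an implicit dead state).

Keep the running count of `x`s modulo 5: each `x` advances along the cycle q0 → q1 → q2 → q3 → q4 → q0 while other symbols loop. Accept at q4.
5 states suffice.
        x   y  
>  q0   q1  q0 
   q1   q2  q1 
   q2   q3  q2 
   q3   q4  q3 
 * q4   q0  q4 
(> = start, * = accepting)

start=q0 accept=q4 q0-x->q1 q0-y->q0 q1-x->q2 q1-y->q1 q2-x->q3 q2-y->q2 q3-x->q4 q3-y->q3 q4-x->q0 q4-y->q4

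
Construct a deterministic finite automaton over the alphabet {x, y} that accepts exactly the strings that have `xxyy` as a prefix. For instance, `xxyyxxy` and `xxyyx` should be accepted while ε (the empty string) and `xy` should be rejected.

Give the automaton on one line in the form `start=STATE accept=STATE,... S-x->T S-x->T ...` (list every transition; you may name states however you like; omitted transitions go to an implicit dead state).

Check the first 4 symbols one by one: s0 through s3 record how many have matched `xxyy` so far; any wrong symbol goes to the dead state s5. After all 4 match we enter the accepting sink s4.
With 6 states:
        x   y  
>  s0   s1  s5 
   s1   s2  s5 
   s2   s5  s3 
   s3   s5  s4 
 * s4   s4  s4 
   s5   s5  s5 
(> = start, * = accepting)

start=s0 accept=s4 s0-x->s1 s0-y->s5 s1-x->s2 s1-y->s5 s2-x->s5 s2-y->s3 s3-x->s5 s3-y->s4 s4-x->s4 s4-y->s4 s5-x->s5 s5-y->s5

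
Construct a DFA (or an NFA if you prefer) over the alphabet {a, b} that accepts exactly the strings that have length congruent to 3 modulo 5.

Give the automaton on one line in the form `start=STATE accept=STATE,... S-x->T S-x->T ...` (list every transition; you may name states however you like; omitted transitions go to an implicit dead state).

start=s0 accept=s3 s0-a->s1 s0-b->s1 s1-a->s2 s1-b->s2 s2-a->s3 s2-b->s3 s3-a->s4 s3-b->s4 s4-a->s0 s4-b->s0

Count input length modulo 5: every symbol advances one step around the cycle s0 → s1 → s2 → s3 → s4 → s0. Accept at s3.
With 5 states:
        a   b  
>  s0   s1  s1 
   s1   s2  s2 
   s2   s3  s3 
 * s3   s4  s4 
   s4   s0  s0 
(> = start, * = accepting)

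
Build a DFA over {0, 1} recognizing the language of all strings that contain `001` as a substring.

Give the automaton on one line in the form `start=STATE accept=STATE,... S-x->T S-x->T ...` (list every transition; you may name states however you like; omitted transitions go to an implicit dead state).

Track how much of `001` has been matched so far: state S0 is no progress, S3 is the absorbing accept state reached once `001` has occurred. Intermediate states record partial matches; on a mismatch, fall back to the longest reusable overlap.
With 4 states:
        0   1  
>  S0   S1  S0 
   S1   S2  S0 
   S2   S2  S3 
 * S3   S3  S3 
(> = start, * = accepting)

start=S0 accept=S3 S0-0->S1 S0-1->S0 S1-0->S2 S1-1->S0 S2-0->S2 S2-1->S3 S3-0->S3 S3-1->S3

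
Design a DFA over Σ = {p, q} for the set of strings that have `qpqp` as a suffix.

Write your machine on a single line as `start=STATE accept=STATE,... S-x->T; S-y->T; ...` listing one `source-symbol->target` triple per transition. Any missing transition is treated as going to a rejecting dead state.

start=s0; accept=s4; s0-p->s0; s0-q->s1; s1-p->s2; s1-q->s1; s2-p->s0; s2-q->s3; s3-p->s4; s3-q->s1; s4-p->s0; s4-q->s3

Remember how much of `qpqp` the current input suffix matches. State s0 means no match yet; s1 means the last symbol is `q`; s2 means the last 2 symbols are `qp`; s3 means the last 3 symbols are `qpq`; s4 means the last 4 symbols are `qpqp`. Only s4 accepts. On a mismatch, fall back to the longest proper suffix that is still a prefix of `qpqp`.
A 5-state machine:
        p   q  
>  s0   s0  s1 
   s1   s2  s1 
   s2   s0  s3 
   s3   s4  s1 
 * s4   s0  s3 
(> = start, * = accepting)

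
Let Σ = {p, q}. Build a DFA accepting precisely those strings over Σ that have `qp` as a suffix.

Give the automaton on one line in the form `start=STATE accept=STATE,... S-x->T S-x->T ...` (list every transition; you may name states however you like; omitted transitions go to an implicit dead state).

Remember how much of `qp` the current input suffix matches. State A means no match yet; B means the last symbol is `q`; C means the last 2 symbols are `qp`. Only C accepts. On a mismatch, fall back to the longest proper suffix that is still a prefix of `qp`.
       p  q 
>  A   A  B 
   B   C  B 
 * C   A  B 
(> = start, * = accepting)

start=A accept=C A-p->A A-q->B B-p->C B-q->B C-p->A C-q->B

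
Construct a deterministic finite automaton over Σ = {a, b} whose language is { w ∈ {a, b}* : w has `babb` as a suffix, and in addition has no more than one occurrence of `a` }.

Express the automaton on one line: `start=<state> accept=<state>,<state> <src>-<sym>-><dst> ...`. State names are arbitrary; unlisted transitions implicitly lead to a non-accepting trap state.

Handle the two conditions separately and then intersect. The first has 5 states tracking how much of the suffix `babb` has currently been matched; the second has 3 states tracking the count of `a`s, saturating at 2. A product state is a pair (one from each), accepting exactly when both do.
          a    b  
>  S0     S1   S2 
   S1     S3   S4 
   S2     S5   S2 
   S3     S3   S6 
   S4     S7   S4 
   S5     S3   S8 
   S6     S7   S6 
   S7     S3   S9 
   S8     S7  S10 
   S9     S7  S11 
 * S10    S7   S4 
   S11    S7   S6 
(> = start, * = accepting)

start=S0 accept=S10 S0-a->S1 S0-b->S2 S1-a->S3 S1-b->S4 S2-a->S5 S2-b->S2 S3-a->S3 S3-b->S6 S4-a->S7 S4-b->S4 S5-a->S3 S5-b->S8 S6-a->S7 S6-b->S6 S7-a->S3 S7-b->S9 S8-a->S7 S8-b->S10 S9-a->S7 S9-b->S11 S10-a->S7 S10-b->S4 S11-a->S7 S11-b->S6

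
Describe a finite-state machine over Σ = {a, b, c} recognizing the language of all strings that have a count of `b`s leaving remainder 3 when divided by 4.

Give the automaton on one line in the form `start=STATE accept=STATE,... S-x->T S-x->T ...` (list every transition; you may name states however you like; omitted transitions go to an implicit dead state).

The only thing that matters is how many `b`s have appeared, reduced mod 4. Use one state per residue: s0 for 0, …, s3 for 3. Reading `b` moves to the next residue; anything else stays put. s3 is accepting.
        a   b   c  
>  s0   s0  s1  s0 
   s1   s1  s2  s1 
   s2   s2  s3  s2 
 * s3   s3  s0  s3 
(> = start, * = accepting)

start=s0 accept=s3 s0-a->s0 s0-b->s1 s0-c->s0 s1-a->s1 s1-b->s2 s1-c->s1 s2-a->s2 s2-b->s3 s2-c->s2 s3-a->s3 s3-b->s0 s3-c->s3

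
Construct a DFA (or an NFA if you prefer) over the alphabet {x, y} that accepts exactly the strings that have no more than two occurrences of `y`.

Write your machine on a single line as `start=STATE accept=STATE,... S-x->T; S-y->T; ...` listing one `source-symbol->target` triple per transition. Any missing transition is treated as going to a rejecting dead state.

start=A; accept=A,B,C; A-x->A; A-y->B; B-x->B; B-y->C; C-x->C; C-y->D; D-x->D; D-y->D

Only the number of `y`s matters, and only up to 3. Make a chain A → B → C → D advanced by each `y` (with D absorbing); every other symbol self-loops. The accepting set is {A, B, C}.
       x  y 
>* A   A  B 
 * B   B  C 
 * C   C  D 
   D   D  D 
(> = start, * = accepting)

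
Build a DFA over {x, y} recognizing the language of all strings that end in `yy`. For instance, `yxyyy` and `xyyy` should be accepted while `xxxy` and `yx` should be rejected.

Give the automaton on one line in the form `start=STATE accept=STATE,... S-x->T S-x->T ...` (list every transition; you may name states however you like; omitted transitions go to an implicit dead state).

Let each state record the length of the longest suffix of the input read so far that is also a prefix of `yy`. q1 means the last symbol is `y`; q2 means the last 2 symbols are `yy`. Accept only at q2, where the string currently ends in `yy`.
With 3 states:
        x   y  
>  q0   q0  q1 
   q1   q0  q2 
 * q2   q0  q2 
(> = start, * = accepting)

start=q0 accept=q2 q0-x->q0 q0-y->q1 q1-x->q0 q1-y->q2 q2-x->q0 q2-y->q2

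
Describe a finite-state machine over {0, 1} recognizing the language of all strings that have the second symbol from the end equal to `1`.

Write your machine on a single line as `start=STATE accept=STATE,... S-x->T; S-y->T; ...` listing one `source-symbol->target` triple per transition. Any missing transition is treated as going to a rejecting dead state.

Because acceptance depends on a position counted from the end, the machine has to buffer the most recent 2 symbols. Make each state the string of the last up-to-2 symbols read; on input `x` shift the window left and append `x`. Accept when the buffered window has length 2 and begins with `1`.
A 7-state machine:
        0   1  
>  s0   s1  s2 
   s1   s3  s4 
   s2   s5  s6 
   s3   s3  s4 
   s4   s5  s6 
 * s5   s3  s4 
 * s6   s5  s6 
(> = start, * = accepting)

start=s0; accept=s5,s6; s0-0->s1; s0-1->s2; s1-0->s3; s1-1->s4; s2-0->s5; s2-1->s6; s3-0->s3; s3-1->s4; s4-0->s5; s4-1->s6; s5-0->s3; s5-1->s4; s6-0->s5; s6-1->s6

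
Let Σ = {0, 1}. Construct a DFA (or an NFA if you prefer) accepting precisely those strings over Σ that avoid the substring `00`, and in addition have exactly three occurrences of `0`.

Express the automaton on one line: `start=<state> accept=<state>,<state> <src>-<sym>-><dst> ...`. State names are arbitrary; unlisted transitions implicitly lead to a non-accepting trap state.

start=A accept=G A-0->B A-1->A B-0->C B-1->D C-0->C C-1->C D-0->E D-1->D E-0->C E-1->F F-0->G F-1->F G-0->C G-1->G

Handle the two conditions separately and then intersect. The first has 3 states tracking partial matches of the forbidden pattern `00`; the second has 5 states tracking the count of `0`s, saturating at 4. A product state is a pair (one from each), accepting exactly when both do. Minimizing collapses redundant product states.
       0  1 
>  A   B  A 
   B   C  D 
   C   C  C 
   D   E  D 
   E   C  F 
   F   G  F 
 * G   C  G 
(> = start, * = accepting)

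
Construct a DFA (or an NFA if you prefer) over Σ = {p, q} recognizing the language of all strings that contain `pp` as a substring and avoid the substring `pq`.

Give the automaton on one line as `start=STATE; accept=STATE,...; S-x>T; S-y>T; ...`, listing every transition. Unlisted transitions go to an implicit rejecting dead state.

Run two small machines in parallel and take their product. One (3 states) tracks whether and how much of `pp` has been seen; the other (3 states) tracks partial matches of the forbidden pattern `pq`. Each combined state is a pair, one component from each; accept when both components accept. Minimizing collapses redundant product states.
With 4 states:
       p  q 
>  A   B  A 
   B   C  D 
 * C   C  D 
   D   D  D 
(> = start, * = accepting)

start=A; accept=C; A-p>B; A-q>A; B-p>C; B-q>D; C-p>C; C-q>D; D-p>D; D-q>D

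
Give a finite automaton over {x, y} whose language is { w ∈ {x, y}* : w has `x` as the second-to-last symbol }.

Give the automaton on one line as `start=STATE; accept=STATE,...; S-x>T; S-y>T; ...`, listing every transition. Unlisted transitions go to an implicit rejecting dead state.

A DFA must remember the last 2 symbols (since which symbol is second-to-last isn't known until the input ends). Use one state per possible window of the last ≤2 symbols; accept from those whose window starts with `x`.
7 states suffice.
        x   y  
>  s0   s1  s2 
   s1   s3  s4 
   s2   s5  s6 
 * s3   s3  s4 
 * s4   s5  s6 
   s5   s3  s4 
   s6   s5  s6 
(> = start, * = accepting)

start=s0; accept=s3,s4; s0-x>s1; s0-y>s2; s1-x>s3; s1-y>s4; s2-x>s5; s2-y>s6; s3-x>s3; s3-y>s4; s4-x>s5; s4-y>s6; s5-x>s3; s5-y>s4; s6-x>s5; s6-y>s6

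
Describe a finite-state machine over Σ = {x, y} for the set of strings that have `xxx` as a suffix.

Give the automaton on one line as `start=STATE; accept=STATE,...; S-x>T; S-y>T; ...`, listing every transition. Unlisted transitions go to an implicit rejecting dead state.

Let each state record the length of the longest suffix of the input read so far that is also a prefix of `xxx`. S1 means the last symbol is `x`; S2 means the last 2 symbols are `xx`; S3 means the last 3 symbols are `xxx`. Accept only at S3, where the string currently ends in `xxx`.
A 4-state machine:
        x   y  
>  S0   S1  S0 
   S1   S2  S0 
   S2   S3  S0 
 * S3   S3  S0 
(> = start, * = accepting)

start=S0; accept=S3; S0-x>S1; S0-y>S0; S1-x>S2; S1-y>S0; S2-x>S3; S2-y>S0; S3-x>S3; S3-y>S0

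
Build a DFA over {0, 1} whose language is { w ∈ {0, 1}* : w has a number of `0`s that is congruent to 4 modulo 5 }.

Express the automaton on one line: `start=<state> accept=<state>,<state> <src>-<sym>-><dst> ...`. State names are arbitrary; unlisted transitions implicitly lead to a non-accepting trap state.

The only thing that matters is how many `0`s have appeared, reduced mod 5. Use one state per residue: A for 0, …, E for 4. Reading `0` moves to the next residue; anything else stays put. E is accepting.
With 5 states:
       0  1 
>  A   B  A 
   B   C  B 
   C   D  C 
   D   E  D 
 * E   A  E 
(> = start, * = accepting)

start=A accept=E A-0->B A-1->A B-0->C B-1->B C-0->D C-1->C D-0->E D-1->D E-0->A E-1->E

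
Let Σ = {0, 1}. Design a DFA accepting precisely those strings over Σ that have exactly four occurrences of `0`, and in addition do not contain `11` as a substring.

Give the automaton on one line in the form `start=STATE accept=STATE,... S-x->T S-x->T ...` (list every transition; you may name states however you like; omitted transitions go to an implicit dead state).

Handle the two conditions separately and then intersect. The first has 6 states tracking the count of `0`s, saturating at 5; the second has 3 states tracking partial matches of the forbidden pattern `11`. A product state is a pair (one from each), accepting exactly when both do.
18 states suffice.
          0    1  
>  s0     s1   s2 
   s1     s3   s4 
   s2     s1   s5 
   s3     s6   s7 
   s4     s3   s8 
   s5     s8   s5 
   s6     s9  s10 
   s7     s6  s11 
   s8    s11   s8 
 * s9    s12  s13 
   s10    s9  s14 
   s11   s14  s11 
   s12   s12  s15 
 * s13   s12  s16 
   s14   s16  s14 
   s15   s12  s17 
   s16   s17  s16 
   s17   s17  s17 
(> = start, * = accepting)

start=s0 accept=s9,s13 s0-0->s1 s0-1->s2 s1-0->s3 s1-1->s4 s2-0->s1 s2-1->s5 s3-0->s6 s3-1->s7 s4-0->s3 s4-1->s8 s5-0->s8 s5-1->s5 s6-0->s9 s6-1->s10 s7-0->s6 s7-1->s11 s8-0->s11 s8-1->s8 s9-0->s12 s9-1->s13 s10-0->s9 s10-1->s14 s11-0->s14 s11-1->s11 s12-0->s12 s12-1->s15 s13-0->s12 s13-1->s16 s14-0->s16 s14-1->s14 s15-0->s12 s15-1->s17 s16-0->s17 s16-1->s16 s17-0->s17 s17-1->s17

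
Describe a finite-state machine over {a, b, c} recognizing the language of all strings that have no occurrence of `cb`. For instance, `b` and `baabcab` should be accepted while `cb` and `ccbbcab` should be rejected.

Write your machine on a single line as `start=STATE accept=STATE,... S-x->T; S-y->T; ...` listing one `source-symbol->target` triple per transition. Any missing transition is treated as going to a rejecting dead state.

start=s0; accept=s0,s1; s0-a->s0; s0-b->s0; s0-c->s1; s1-a->s0; s1-b->s2; s1-c->s1; s2-a->s2; s2-b->s2; s2-c->s2

Track partial matches of the forbidden pattern `cb`. State s2 is a dead state reached once `cb` has occurred; every other state accepts. s0 means no part of `cb` is currently matched.
With 3 states:
        a   b   c  
>* s0   s0  s0  s1 
 * s1   s0  s2  s1 
   s2   s2  s2  s2 
(> = start, * = accepting)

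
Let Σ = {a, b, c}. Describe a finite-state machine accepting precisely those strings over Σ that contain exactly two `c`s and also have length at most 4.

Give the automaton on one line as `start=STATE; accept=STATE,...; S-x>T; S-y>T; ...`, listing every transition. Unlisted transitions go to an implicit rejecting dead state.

start=q0; accept=q5,q8,q12; q0-a>q1; q0-b>q1; q0-c>q2; q1-a>q3; q1-b>q3; q1-c>q4; q2-a>q4; q2-b>q4; q2-c>q5; q3-a>q6; q3-b>q6; q3-c>q7; q4-a>q7; q4-b>q7; q4-c>q8; q5-a>q8; q5-b>q8; q5-c>q9; q6-a>q10; q6-b>q10; q6-c>q11; q7-a>q11; q7-b>q11; q7-c>q12; q8-a>q12; q8-b>q12; q8-c>q13; q9-a>q13; q9-b>q13; q9-c>q13; q10-a>q14; q10-b>q14; q10-c>q15; q11-a>q15; q11-b>q15; q11-c>q16; q12-a>q16; q12-b>q16; q12-c>q17; q13-a>q17; q13-b>q17; q13-c>q17; q14-a>q14; q14-b>q14; q14-c>q15; q15-a>q15; q15-b>q15; q15-c>q16; q16-a>q16; q16-b>q16; q16-c>q17; q17-a>q17; q17-b>q17; q17-c>q17

Build one automaton per condition and run them in lockstep. One (4 states) tracks the count of `c`s, saturating at 3; the other (6 states) tracks the input length, saturating at 5. Each combined state is a pair, one component from each; accept when both components accept.
With 18 states:
          a    b    c  
>  q0     q1   q1   q2 
   q1     q3   q3   q4 
   q2     q4   q4   q5 
   q3     q6   q6   q7 
   q4     q7   q7   q8 
 * q5     q8   q8   q9 
   q6    q10  q10  q11 
   q7    q11  q11  q12 
 * q8    q12  q12  q13 
   q9    q13  q13  q13 
   q10   q14  q14  q15 
   q11   q15  q15  q16 
 * q12   q16  q16  q17 
   q13   q17  q17  q17 
   q14   q14  q14  q15 
   q15   q15  q15  q16 
   q16   q16  q16  q17 
   q17   q17  q17  q17 
(> = start, * = accepting)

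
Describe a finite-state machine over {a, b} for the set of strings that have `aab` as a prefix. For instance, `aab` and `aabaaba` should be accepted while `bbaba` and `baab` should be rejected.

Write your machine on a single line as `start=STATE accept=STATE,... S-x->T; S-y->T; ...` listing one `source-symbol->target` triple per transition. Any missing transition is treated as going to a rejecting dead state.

Check the first 3 symbols one by one: q0 through q2 record how many have matched `aab` so far; any wrong symbol goes to the dead state q4. After all 3 match we enter the accepting sink q3.
A 5-state machine:
        a   b  
>  q0   q1  q4 
   q1   q2  q4 
   q2   q4  q3 
 * q3   q3  q3 
   q4   q4  q4 
(> = start, * = accepting)

start=q0; accept=q3; q0-a->q1; q0-b->q4; q1-a->q2; q1-b->q4; q2-a->q4; q2-b->q3; q3-a->q3; q3-b->q3; q4-a->q4; q4-b->q4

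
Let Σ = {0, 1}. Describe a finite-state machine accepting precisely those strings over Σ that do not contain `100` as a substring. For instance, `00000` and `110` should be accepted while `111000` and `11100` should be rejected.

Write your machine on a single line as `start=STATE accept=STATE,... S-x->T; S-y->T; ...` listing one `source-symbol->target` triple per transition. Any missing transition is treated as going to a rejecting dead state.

This is the complement of 'contains `100`'. Use the same substring-matching states — q0 through q3 holding how much of `100` has just been matched — but flip the accepting set: everything except the trap q3 accepts.
With 4 states:
        0   1  
>* q0   q0  q1 
 * q1   q2  q1 
 * q2   q3  q1 
   q3   q3  q3 
(> = start, * = accepting)

start=q0; accept=q0,q1,q2; q0-0->q0; q0-1->q1; q1-0->q2; q1-1->q1; q2-0->q3; q2-1->q1; q3-0->q3; q3-1->q3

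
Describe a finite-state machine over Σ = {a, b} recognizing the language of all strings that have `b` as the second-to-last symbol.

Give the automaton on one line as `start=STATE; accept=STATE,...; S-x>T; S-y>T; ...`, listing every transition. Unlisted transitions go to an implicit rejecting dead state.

start=s0; accept=s5,s6; s0-a>s1; s0-b>s2; s1-a>s3; s1-b>s4; s2-a>s5; s2-b>s6; s3-a>s3; s3-b>s4; s4-a>s5; s4-b>s6; s5-a>s3; s5-b>s4; s6-a>s5; s6-b>s6

A DFA must remember the last 2 symbols (since which symbol is second-to-last isn't known until the input ends). Use one state per possible window of the last ≤2 symbols; accept from those whose window starts with `b`.
        a   b  
>  s0   s1  s2 
   s1   s3  s4 
   s2   s5  s6 
   s3   s3  s4 
   s4   s5  s6 
 * s5   s3  s4 
 * s6   s5  s6 
(> = start, * = accepting)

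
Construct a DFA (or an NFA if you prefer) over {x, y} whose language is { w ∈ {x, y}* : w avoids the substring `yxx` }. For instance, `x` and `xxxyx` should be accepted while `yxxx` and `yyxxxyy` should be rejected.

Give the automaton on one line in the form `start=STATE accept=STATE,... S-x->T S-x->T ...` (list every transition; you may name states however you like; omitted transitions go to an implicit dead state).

This is the complement of 'contains `yxx`'. Use the same substring-matching states — q0 through q3 holding how much of `yxx` has just been matched — but flip the accepting set: everything except the trap q3 accepts.
With 4 states:
        x   y  
>* q0   q0  q1 
 * q1   q2  q1 
 * q2   q3  q1 
   q3   q3  q3 
(> = start, * = accepting)

start=q0 accept=q0,q1,q2 q0-x->q0 q0-y->q1 q1-x->q2 q1-y->q1 q2-x->q3 q2-y->q1 q3-x->q3 q3-y->q3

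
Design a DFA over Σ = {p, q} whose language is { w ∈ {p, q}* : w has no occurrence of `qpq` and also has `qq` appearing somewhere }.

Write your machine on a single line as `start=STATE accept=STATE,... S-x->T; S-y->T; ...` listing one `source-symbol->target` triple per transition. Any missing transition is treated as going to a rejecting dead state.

Handle the two conditions separately and then intersect. The first has 4 states tracking partial matches of the forbidden pattern `qpq`; the second has 3 states tracking whether and how much of `qq` has been seen. A product state is a pair (one from each), accepting exactly when both do.
A 9-state machine:
        p   q  
>  s0   s0  s1 
   s1   s2  s3 
   s2   s0  s4 
 * s3   s5  s3 
   s4   s6  s7 
 * s5   s8  s7 
   s6   s6  s4 
   s7   s7  s7 
 * s8   s8  s3 
(> = start, * = accepting)

start=s0; accept=s3,s5,s8; s0-p->s0; s0-q->s1; s1-p->s2; s1-q->s3; s2-p->s0; s2-q->s4; s3-p->s5; s3-q->s3; s4-p->s6; s4-q->s7; s5-p->s8; s5-q->s7; s6-p->s6; s6-q->s4; s7-p->s7; s7-q->s7; s8-p->s8; s8-q->s3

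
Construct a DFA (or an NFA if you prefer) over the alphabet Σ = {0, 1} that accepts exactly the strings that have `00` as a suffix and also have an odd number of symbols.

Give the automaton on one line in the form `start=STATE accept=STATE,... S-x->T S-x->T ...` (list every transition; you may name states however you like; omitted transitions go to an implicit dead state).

start=S0 accept=S5 S0-0->S1 S0-1->S2 S1-0->S3 S1-1->S0 S2-0->S4 S2-1->S0 S3-0->S5 S3-1->S2 S4-0->S5 S4-1->S2 S5-0->S3 S5-1->S0

Run two small machines in parallel and take their product. The first has 3 states tracking how much of the suffix `00` has currently been matched; the second has 2 states tracking the input length modulo 2. A product state is a pair (one from each), accepting exactly when both do.
6 states suffice.
        0   1  
>  S0   S1  S2 
   S1   S3  S0 
   S2   S4  S0 
   S3   S5  S2 
   S4   S5  S2 
 * S5   S3  S0 
(> = start, * = accepting)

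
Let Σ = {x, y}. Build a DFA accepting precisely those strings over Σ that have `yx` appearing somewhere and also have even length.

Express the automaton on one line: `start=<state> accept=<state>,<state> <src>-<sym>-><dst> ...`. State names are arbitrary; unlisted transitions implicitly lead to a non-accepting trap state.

start=S0 accept=S4 S0-x->S1 S0-y->S2 S1-x->S0 S1-y->S3 S2-x->S4 S2-y->S3 S3-x->S5 S3-y->S2 S4-x->S5 S4-y->S5 S5-x->S4 S5-y->S4

Run two small machines in parallel and take their product. One (3 states) tracks whether and how much of `yx` has been seen; the other (2 states) tracks the input length modulo 2. Each combined state is a pair, one component from each; accept when both components accept.
With 6 states:
        x   y  
>  S0   S1  S2 
   S1   S0  S3 
   S2   S4  S3 
   S3   S5  S2 
 * S4   S5  S5 
   S5   S4  S4 
(> = start, * = accepting)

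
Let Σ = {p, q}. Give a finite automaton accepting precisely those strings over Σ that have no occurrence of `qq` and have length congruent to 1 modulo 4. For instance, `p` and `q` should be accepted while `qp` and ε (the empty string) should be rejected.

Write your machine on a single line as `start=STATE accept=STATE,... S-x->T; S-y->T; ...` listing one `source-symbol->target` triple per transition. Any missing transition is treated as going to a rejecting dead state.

Run two small machines in parallel and take their product. One (3 states) tracks partial matches of the forbidden pattern `qq`; the other (4 states) tracks the input length modulo 4. Each combined state is a pair, one component from each; accept when both components accept. Minimizing collapses redundant product states.
9 states suffice.
        p   q  
>  s0   s1  s2 
 * s1   s3  s4 
 * s2   s3  s5 
   s3   s6  s7 
   s4   s6  s5 
   s5   s5  s5 
   s6   s0  s8 
   s7   s0  s5 
   s8   s1  s5 
(> = start, * = accepting)

start=s0; accept=s1,s2; s0-p->s1; s0-q->s2; s1-p->s3; s1-q->s4; s2-p->s3; s2-q->s5; s3-p->s6; s3-q->s7; s4-p->s6; s4-q->s5; s5-p->s5; s5-q->s5; s6-p->s0; s6-q->s8; s7-p->s0; s7-q->s5; s8-p->s1; s8-q->s5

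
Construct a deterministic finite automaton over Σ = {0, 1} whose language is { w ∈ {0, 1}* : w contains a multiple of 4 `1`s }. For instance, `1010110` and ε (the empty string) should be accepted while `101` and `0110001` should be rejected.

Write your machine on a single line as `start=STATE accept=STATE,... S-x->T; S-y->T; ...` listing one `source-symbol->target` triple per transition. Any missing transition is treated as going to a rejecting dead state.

The only thing that matters is how many `1`s have appeared, reduced mod 4. Use one state per residue: A for 0, …, D for 3. Reading `1` moves to the next residue; anything else stays put. A is accepting.
4 states suffice.
       0  1 
>* A   A  B 
   B   B  C 
   C   C  D 
   D   D  A 
(> = start, * = accepting)

start=A; accept=A; A-0->A; A-1->B; B-0->B; B-1->C; C-0->C; C-1->D; D-0->D; D-1->A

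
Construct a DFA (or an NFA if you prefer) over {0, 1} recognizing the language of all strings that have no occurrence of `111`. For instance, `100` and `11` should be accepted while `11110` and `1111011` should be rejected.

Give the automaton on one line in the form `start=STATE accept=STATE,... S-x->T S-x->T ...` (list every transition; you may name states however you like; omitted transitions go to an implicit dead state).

start=s0 accept=s0,s1,s2 s0-0->s0 s0-1->s1 s1-0->s0 s1-1->s2 s2-0->s0 s2-1->s3 s3-0->s3 s3-1->s3

This is the complement of 'contains `111`'. Use the same substring-matching states — s0 through s3 holding how much of `111` has just been matched — but flip the accepting set: everything except the trap s3 accepts.
4 states suffice.
        0   1  
>* s0   s0  s1 
 * s1   s0  s2 
 * s2   s0  s3 
   s3   s3  s3 
(> = start, * = accepting)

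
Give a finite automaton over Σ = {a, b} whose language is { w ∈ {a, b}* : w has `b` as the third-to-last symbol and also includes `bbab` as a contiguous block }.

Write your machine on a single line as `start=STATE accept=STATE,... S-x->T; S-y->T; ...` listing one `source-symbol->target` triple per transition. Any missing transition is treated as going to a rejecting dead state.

Run two small machines in parallel and take their product. One (15 states) tracks the last 3 symbols read; the other (5 states) tracks whether and how much of `bbab` has been seen. Each combined state is a pair, one component from each; accept when both components accept. After merging equivalent states the machine shrinks.
12 states suffice.
          a    b  
>  S0     S0   S1 
   S1     S0   S2 
   S2     S3   S2 
   S3     S0   S4 
 * S4     S5   S6 
   S5     S7   S4 
   S6     S8   S9 
 * S7    S10  S11 
 * S8     S7   S4 
 * S9     S8   S9 
   S10   S10  S11 
   S11    S5   S6 
(> = start, * = accepting)

start=S0; accept=S4,S7,S8,S9; S0-a->S0; S0-b->S1; S1-a->S0; S1-b->S2; S2-a->S3; S2-b->S2; S3-a->S0; S3-b->S4; S4-a->S5; S4-b->S6; S5-a->S7; S5-b->S4; S6-a->S8; S6-b->S9; S7-a->S10; S7-b->S11; S8-a->S7; S8-b->S4; S9-a->S8; S9-b->S9; S10-a->S10; S10-b->S11; S11-a->S5; S11-b->S6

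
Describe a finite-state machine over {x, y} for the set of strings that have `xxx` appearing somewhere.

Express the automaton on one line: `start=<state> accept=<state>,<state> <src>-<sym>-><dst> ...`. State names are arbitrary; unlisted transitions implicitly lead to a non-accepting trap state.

Track how much of `xxx` has been matched so far: state q0 is no progress, q3 is the absorbing accept state reached once `xxx` has occurred. Intermediate states record partial matches; on a mismatch, fall back to the longest reusable overlap.
4 states suffice.
        x   y  
>  q0   q1  q0 
   q1   q2  q0 
   q2   q3  q0 
 * q3   q3  q3 
(> = start, * = accepting)

start=q0 accept=q3 q0-x->q1 q0-y->q0 q1-x->q2 q1-y->q0 q2-x->q3 q2-y->q0 q3-x->q3 q3-y->q3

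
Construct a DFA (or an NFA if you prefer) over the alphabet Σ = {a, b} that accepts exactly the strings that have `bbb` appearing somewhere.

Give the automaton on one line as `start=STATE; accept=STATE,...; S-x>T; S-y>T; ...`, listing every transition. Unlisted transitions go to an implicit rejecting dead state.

start=S0; accept=S3; S0-a>S0; S0-b>S1; S1-a>S0; S1-b>S2; S2-a>S0; S2-b>S3; S3-a>S3; S3-b>S3

States S0..S2 record the length of the longest prefix of `bbb` that matches the current input suffix. Reaching S3 means `bbb` has been seen, and we stay there forever. Accept from S3.
A 4-state machine:
        a   b  
>  S0   S0  S1 
   S1   S0  S2 
   S2   S0  S3 
 * S3   S3  S3 
(> = start, * = accepting)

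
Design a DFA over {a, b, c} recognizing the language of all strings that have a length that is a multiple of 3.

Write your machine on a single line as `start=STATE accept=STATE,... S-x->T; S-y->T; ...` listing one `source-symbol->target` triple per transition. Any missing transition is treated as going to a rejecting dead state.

start=s0; accept=s0; s0-a->s1; s0-b->s1; s0-c->s1; s1-a->s2; s1-b->s2; s1-c->s2; s2-a->s0; s2-b->s0; s2-c->s0

Count input length modulo 3: every symbol advances one step around the cycle s0 → s1 → s2 → s0. Accept at s0.
3 states suffice.
        a   b   c  
>* s0   s1  s1  s1 
   s1   s2  s2  s2 
   s2   s0  s0  s0 
(> = start, * = accepting)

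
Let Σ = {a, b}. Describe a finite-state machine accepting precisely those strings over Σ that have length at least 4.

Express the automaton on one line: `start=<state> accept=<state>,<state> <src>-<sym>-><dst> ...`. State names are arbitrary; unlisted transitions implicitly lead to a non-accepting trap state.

Count input length up to 5: every symbol moves from s0 toward s5, which means 'more than 4' and absorbs. Accept from {s4, s5}.
        a   b  
>  s0   s1  s1 
   s1   s2  s2 
   s2   s3  s3 
   s3   s4  s4 
 * s4   s5  s5 
 * s5   s5  s5 
(> = start, * = accepting)

start=s0 accept=s4,s5 s0-a->s1 s0-b->s1 s1-a->s2 s1-b->s2 s2-a->s3 s2-b->s3 s3-a->s4 s3-b->s4 s4-a->s5 s4-b->s5 s5-a->s5 s5-b->s5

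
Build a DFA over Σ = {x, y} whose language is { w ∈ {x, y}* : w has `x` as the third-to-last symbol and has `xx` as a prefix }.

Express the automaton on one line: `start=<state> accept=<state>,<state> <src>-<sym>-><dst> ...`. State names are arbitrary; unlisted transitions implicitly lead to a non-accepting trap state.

start=A accept=E,F,G,H A-x->B A-y->C B-x->D B-y->C C-x->C C-y->C D-x->E D-y->F E-x->E E-y->F F-x->G F-y->H G-x->D G-y->I H-x->J H-y->K I-x->G I-y->H J-x->D J-y->I K-x->J K-y->K

Handle the two conditions separately and then intersect. The first has 15 states tracking the last 3 symbols read; the second has 4 states tracking whether the input so far still matches the prefix `xx`. A product state is a pair (one from each), accepting exactly when both do. Minimizing collapses redundant product states.
An 11-state machine:
       x  y 
>  A   B  C 
   B   D  C 
   C   C  C 
   D   E  F 
 * E   E  F 
 * F   G  H 
 * G   D  I 
 * H   J  K 
   I   G  H 
   J   D  I 
   K   J  K 
(> = start, * = accepting)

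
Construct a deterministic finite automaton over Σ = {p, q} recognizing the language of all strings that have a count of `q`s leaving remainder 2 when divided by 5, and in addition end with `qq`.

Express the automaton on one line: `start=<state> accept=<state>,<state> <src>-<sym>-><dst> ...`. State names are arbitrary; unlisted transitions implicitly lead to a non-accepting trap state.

start=A accept=D A-p->A A-q->B B-p->C B-q->D C-p->C C-q->E D-p->E D-q->F E-p->E E-q->F F-p->F F-q->G G-p->G G-q->A

Build one automaton per condition and run them in lockstep. The first has 5 states tracking the count of `q`s modulo 5; the second has 3 states tracking how much of the suffix `qq` has currently been matched. A product state is a pair (one from each), accepting exactly when both do. Equivalent product states are then merged.
A 7-state machine:
       p  q 
>  A   A  B 
   B   C  D 
   C   C  E 
 * D   E  F 
   E   E  F 
   F   F  G 
   G   G  A 
(> = start, * = accepting)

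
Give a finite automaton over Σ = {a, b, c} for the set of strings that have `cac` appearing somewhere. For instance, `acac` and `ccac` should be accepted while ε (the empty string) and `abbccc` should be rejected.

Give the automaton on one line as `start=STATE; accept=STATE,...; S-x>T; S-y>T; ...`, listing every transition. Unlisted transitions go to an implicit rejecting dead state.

start=s0; accept=s3; s0-a>s0; s0-b>s0; s0-c>s1; s1-a>s2; s1-b>s0; s1-c>s1; s2-a>s0; s2-b>s0; s2-c>s3; s3-a>s3; s3-b>s3; s3-c>s3

States s0..s2 record the length of the longest prefix of `cac` that matches the current input suffix. Reaching s3 means `cac` has been seen, and we stay there forever. Accept from s3.
With 4 states:
        a   b   c  
>  s0   s0  s0  s1 
   s1   s2  s0  s1 
   s2   s0  s0  s3 
 * s3   s3  s3  s3 
(> = start, * = accepting)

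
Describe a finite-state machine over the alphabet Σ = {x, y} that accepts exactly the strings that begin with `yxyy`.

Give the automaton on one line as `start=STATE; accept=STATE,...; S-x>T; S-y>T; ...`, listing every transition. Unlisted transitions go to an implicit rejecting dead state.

Check the first 4 symbols one by one: S0 through S3 record how many have matched `yxyy` so far; any wrong symbol goes to the dead state S5. After all 4 match we enter the accepting sink S4.
        x   y  
>  S0   S5  S1 
   S1   S2  S5 
   S2   S5  S3 
   S3   S5  S4 
 * S4   S4  S4 
   S5   S5  S5 
(> = start, * = accepting)

start=S0; accept=S4; S0-x>S5; S0-y>S1; S1-x>S2; S1-y>S5; S2-x>S5; S2-y>S3; S3-x>S5; S3-y>S4; S4-x>S4; S4-y>S4; S5-x>S5; S5-y>S5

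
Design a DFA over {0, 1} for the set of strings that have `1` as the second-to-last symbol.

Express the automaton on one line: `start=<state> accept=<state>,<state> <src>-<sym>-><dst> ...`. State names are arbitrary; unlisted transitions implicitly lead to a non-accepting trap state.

start=q0 accept=q5,q6 q0-0->q1 q0-1->q2 q1-0->q3 q1-1->q4 q2-0->q5 q2-1->q6 q3-0->q3 q3-1->q4 q4-0->q5 q4-1->q6 q5-0->q3 q5-1->q4 q6-0->q5 q6-1->q6

A DFA must remember the last 2 symbols (since which symbol is second-to-last isn't known until the input ends). Use one state per possible window of the last ≤2 symbols; accept from those whose window starts with `1`.
With 7 states:
        0   1  
>  q0   q1  q2 
   q1   q3  q4 
   q2   q5  q6 
   q3   q3  q4 
   q4   q5  q6 
 * q5   q3  q4 
 * q6   q5  q6 
(> = start, * = accepting)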